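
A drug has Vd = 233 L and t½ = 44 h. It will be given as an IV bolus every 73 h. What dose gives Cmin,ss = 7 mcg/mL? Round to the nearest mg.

τ/t½ = 73/44 ≈ 1.6591, so f = (1/2)^(73/44) ≈ 0.316639.
Cmin,ss = (D/Vd)·f/(1−f), so D = Cmin,ss·Vd·(1−f)/f.
D = 7 × 233 × (1−f)/f ≈ 7 × 233 × 2.15817 ≈ 3519.98 mg.

3520 mg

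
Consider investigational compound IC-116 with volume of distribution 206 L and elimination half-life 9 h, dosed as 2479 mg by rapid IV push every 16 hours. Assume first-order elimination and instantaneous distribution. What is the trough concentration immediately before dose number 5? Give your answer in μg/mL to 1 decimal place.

f = (1/2)^(τ/t½) = (1/2)^(16/9) ≈ 0.2916.
C₀ = D/Vd = 2479/206 ≈ 12.034 μg/mL.
Before the 5th dose, 4 doses have been given. Superposition: Cmin = C₀·(f + f² + … + f^4).
≈ 12.034 × (0.2916 + 0.0850 + 0.0248 + 0.0072) ≈ 12.034 × 0.4086 ≈ 4.917 μg/mL.

4.9 μg/mL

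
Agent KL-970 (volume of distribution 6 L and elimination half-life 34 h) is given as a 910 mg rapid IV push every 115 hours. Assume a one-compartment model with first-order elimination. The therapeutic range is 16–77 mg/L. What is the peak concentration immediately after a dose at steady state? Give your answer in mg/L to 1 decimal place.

Over one 115-h interval, 115/34 ≈ 3.3824 half-lives elapse, leaving f ≈ 0.0959 of each dose.
At steady state, accumulation factor R = 1/(1 − e^(−kτ)) ≈ 1.1061.
Single-dose peak C₀ = D/Vd = 910/6 ≈ 151.667 mg/L.
Cmax,ss = C₀/(1 − f) ≈ 151.667/0.9041 ≈ 167.755 mg/L.
Peak 167.8 mg/L vs MTC 77 mg/L: exceeds toxic threshold.

167.8 mg/L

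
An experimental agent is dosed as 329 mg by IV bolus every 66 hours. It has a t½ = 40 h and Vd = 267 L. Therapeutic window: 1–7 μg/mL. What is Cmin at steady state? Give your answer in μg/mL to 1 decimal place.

τ/t½ = 66/40 ≈ 1.65, so fraction remaining f = (1/2)^(66/40) ≈ 0.3186.
Each bolus raises the concentration by D/Vd = 329/267 ≈ 1.232 μg/mL.
Steady-state trough Cmin,ss = C₀·f/(1−f) ≈ 1.232 × 0.3186/0.6814 ≈ 0.576 μg/mL.
Trough 0.6 μg/mL vs MEC 1 μg/mL: subtherapeutic.

0.6 μg/mL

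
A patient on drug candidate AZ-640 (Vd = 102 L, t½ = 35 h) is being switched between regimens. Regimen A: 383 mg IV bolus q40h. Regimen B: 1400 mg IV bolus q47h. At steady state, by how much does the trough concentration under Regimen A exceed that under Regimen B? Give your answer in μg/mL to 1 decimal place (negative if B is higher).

-5.8 μg/mL

Regimen A: f = (1/2)^(40/35) ≈ 0.4529; Cmin,ss = (383/102)·f/(1−f) ≈ 3.108 μg/mL.
Regimen B: f = (1/2)^(47/35) ≈ 0.3942; Cmin,ss = (1400/102)·f/(1−f) ≈ 8.931 μg/mL.
Difference ≈ 3.108 − 8.931 ≈ -5.823 μg/mL.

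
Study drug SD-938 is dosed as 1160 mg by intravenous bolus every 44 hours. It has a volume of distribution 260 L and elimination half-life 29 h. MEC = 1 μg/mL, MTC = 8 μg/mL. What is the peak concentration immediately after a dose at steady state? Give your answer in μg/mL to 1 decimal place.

Over one 44-h interval, 44/29 ≈ 1.5172 half-lives elapse, leaving f ≈ 0.3494 of each dose.
Accumulation ratio R = 1/(1 − f) ≈ 1/0.6506 ≈ 1.5370.
Single-dose peak C₀ = D/Vd = 1160/260 ≈ 4.462 μg/mL.
Steady-state peak Cmax,ss = C₀·R ≈ 4.462 × 1.5370 ≈ 6.858 μg/mL.
Peak 6.9 μg/mL vs MTC 8 μg/mL: below toxic threshold.

6.9 μg/mL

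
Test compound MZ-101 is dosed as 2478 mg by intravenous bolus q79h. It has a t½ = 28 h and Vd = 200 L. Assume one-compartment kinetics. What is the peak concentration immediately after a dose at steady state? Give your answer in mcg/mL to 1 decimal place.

14.4 mcg/mL

k = ln2/t½ = ln2/28 ≈ 0.024755 h⁻¹; fraction remaining f = e^(−kτ) = e^(−0.024755×79) ≈ 0.1415.
At steady state, accumulation factor R = 1/(1 − e^(−kτ)) ≈ 1.1648.
Single-dose peak C₀ = D/Vd = 2478/200 ≈ 12.390 mcg/mL.
Steady-state peak Cmax,ss = C₀·R ≈ 12.390 × 1.1648 ≈ 14.432 mcg/mL.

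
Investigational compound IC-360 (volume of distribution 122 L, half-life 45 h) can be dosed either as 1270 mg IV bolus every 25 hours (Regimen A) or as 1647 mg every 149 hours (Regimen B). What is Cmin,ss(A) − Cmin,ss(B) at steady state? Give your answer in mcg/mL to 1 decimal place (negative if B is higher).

Regimen A: f = (1/2)^(25/45) ≈ 0.6804; Cmin,ss = (1270/122)·f/(1−f) ≈ 22.162 mcg/mL.
Regimen B: f = (1/2)^(149/45) ≈ 0.1008; Cmin,ss = (1647/122)·f/(1−f) ≈ 1.513 mcg/mL.
Difference ≈ 22.162 − 1.513 ≈ 20.649 mcg/mL.

20.6 mcg/mL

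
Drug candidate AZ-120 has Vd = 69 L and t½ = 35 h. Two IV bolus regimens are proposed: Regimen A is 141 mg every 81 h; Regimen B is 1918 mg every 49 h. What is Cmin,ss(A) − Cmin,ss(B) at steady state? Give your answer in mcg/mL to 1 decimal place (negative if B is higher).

-16.4 mcg/mL

Regimen A: f = (1/2)^(81/35) ≈ 0.2011; Cmin,ss = (141/69)·f/(1−f) ≈ 0.514 mcg/mL.
Regimen B: f = (1/2)^(49/35) ≈ 0.3789; Cmin,ss = (1918/69)·f/(1−f) ≈ 16.958 mcg/mL.
Difference ≈ 0.514 − 16.958 ≈ -16.444 mcg/mL.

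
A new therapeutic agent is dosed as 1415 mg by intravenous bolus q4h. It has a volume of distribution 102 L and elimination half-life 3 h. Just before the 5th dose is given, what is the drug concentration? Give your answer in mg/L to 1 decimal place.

f = (1/2)^(τ/t½) = (1/2)^(4/3) ≈ 0.3969.
C₀ = D/Vd = 1415/102 ≈ 13.873 mg/L.
Before the 5th dose, 4 doses have been given. Superposition: Cmin = C₀·(f + f² + … + f^4).
≈ 13.873 × (0.3969 + 0.1575 + 0.0625 + 0.0248) ≈ 13.873 × 0.6417 ≈ 8.902 mg/L.

8.9 mg/L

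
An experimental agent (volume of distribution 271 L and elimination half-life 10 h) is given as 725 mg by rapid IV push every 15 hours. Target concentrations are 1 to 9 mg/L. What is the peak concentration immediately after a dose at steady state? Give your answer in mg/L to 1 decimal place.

4.1 mg/L

Over one 15-h interval, 15/10 ≈ 1.5 half-lives elapse, leaving f ≈ 0.3536 of each dose.
At steady state, accumulation factor R = 1/(1 − e^(−kτ)) ≈ 1.5470.
Single-dose peak C₀ = D/Vd = 725/271 ≈ 2.675 mg/L.
Steady-state peak Cmax,ss = C₀·R ≈ 2.675 × 1.5470 ≈ 4.138 mg/L.
Peak 4.1 mg/L vs MTC 9 mg/L: below toxic threshold.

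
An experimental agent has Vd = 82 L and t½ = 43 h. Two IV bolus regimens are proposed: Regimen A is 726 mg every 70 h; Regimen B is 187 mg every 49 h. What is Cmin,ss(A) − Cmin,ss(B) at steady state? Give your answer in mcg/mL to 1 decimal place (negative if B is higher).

2.3 mcg/mL

Regimen A: f = (1/2)^(70/43) ≈ 0.3236; Cmin,ss = (726/82)·f/(1−f) ≈ 4.236 mcg/mL.
Regimen B: f = (1/2)^(49/43) ≈ 0.4539; Cmin,ss = (187/82)·f/(1−f) ≈ 1.895 mcg/mL.
Difference ≈ 4.236 − 1.895 ≈ 2.341 mcg/mL.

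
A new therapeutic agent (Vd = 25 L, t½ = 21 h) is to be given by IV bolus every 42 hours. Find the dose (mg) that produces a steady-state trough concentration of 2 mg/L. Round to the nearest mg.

150 mg

τ/t½ = 42/21 ≈ 2, so f = (1/2)^(42/21) ≈ 0.250000.
Cmin,ss = (D/Vd)·f/(1−f), so D = Cmin,ss·Vd·(1−f)/f.
D = 2 × 25 × (1−f)/f ≈ 2 × 25 × 3.00000 ≈ 150.00 mg.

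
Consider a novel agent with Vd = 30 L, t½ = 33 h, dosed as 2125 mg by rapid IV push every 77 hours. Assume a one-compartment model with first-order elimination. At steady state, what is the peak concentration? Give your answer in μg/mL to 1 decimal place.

88.4 μg/mL

k = ln2/t½ = ln2/33 ≈ 0.021004 h⁻¹; fraction remaining f = e^(−kτ) = e^(−0.021004×77) ≈ 0.1984.
Accumulation ratio R = 1/(1 − f) ≈ 1/0.8016 ≈ 1.2475.
Each bolus raises the concentration by D/Vd = 2125/30 ≈ 70.833 μg/mL.
Steady-state peak Cmax,ss = C₀·R ≈ 70.833 × 1.2475 ≈ 88.364 μg/mL.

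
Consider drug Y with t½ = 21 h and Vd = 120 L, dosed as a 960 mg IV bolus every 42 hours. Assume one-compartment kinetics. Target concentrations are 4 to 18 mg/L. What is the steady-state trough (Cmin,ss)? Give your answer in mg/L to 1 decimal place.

The dosing interval is 2 half-lives, so f = 2^(−2) = 0.25.
Accumulation ratio R = 1/(1 − f) = 1/0.75 = 4/3.
Single-dose peak C₀ = D/Vd = 960/120 = 8 mg/L.
Steady-state peak Cmax,ss = C₀·R = 8 × 4/3 ≈ 10.667 mg/L.
Steady-state trough Cmin,ss = Cmax,ss·f ≈ 10.667 × 0.25 ≈ 2.667 mg/L.
Trough 2.7 mg/L vs MEC 4 mg/L: subtherapeutic.

2.7 mg/L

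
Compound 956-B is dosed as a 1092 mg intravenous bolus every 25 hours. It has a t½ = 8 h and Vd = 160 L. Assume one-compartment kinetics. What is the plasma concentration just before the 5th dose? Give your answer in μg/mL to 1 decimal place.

0.9 μg/mL

f = (1/2)^(τ/t½) = (1/2)^(25/8) ≈ 0.1146.
C₀ = D/Vd = 1092/160 ≈ 6.825 μg/mL.
Before the 5th dose, 4 doses have been given. Superposition: Cmin = C₀·(f + f² + … + f^4).
≈ 6.825 × (0.1146 + 0.0131 + 0.0015 + 0.0002) ≈ 6.825 × 0.1294 ≈ 0.883 μg/mL.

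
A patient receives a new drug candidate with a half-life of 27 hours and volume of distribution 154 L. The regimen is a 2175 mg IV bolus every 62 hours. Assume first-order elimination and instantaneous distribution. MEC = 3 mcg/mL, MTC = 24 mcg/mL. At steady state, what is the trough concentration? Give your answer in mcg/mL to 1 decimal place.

τ/t½ = 62/27 ≈ 2.2963, so fraction remaining f = (1/2)^(62/27) ≈ 0.2036.
Accumulation ratio R = 1/(1 − f) ≈ 1/0.7964 ≈ 1.2557.
Single-dose peak C₀ = D/Vd = 2175/154 ≈ 14.123 mcg/mL.
Steady-state peak Cmax,ss = C₀·R ≈ 14.123 × 1.2557 ≈ 17.734 mcg/mL.
One interval later, Cmin,ss = Cmax,ss·e^(−kτ) ≈ 17.734 × 0.2036 ≈ 3.611 mcg/mL.
Trough 3.6 mcg/mL vs MEC 3 mcg/mL: adequate.

3.6 mcg/mL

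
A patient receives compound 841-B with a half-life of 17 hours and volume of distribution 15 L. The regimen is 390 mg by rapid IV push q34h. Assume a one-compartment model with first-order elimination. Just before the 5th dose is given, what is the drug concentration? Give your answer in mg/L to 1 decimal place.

8.6 mg/L

f = (1/2)^(τ/t½) = (1/2)^(34/17) ≈ 0.2500.
C₀ = D/Vd = 390/15 ≈ 26.000 mg/L.
Before the 5th dose, 4 doses have been given. Superposition: Cmin = C₀·(f + f² + … + f^4).
≈ 26.000 × (0.2500 + 0.0625 + 0.0156 + 0.0039) ≈ 26.000 × 0.3320 ≈ 8.632 mg/L.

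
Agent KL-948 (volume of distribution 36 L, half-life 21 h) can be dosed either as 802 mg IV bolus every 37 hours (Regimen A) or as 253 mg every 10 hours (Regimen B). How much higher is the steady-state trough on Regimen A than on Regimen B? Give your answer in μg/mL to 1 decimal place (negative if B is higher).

Regimen A: f = (1/2)^(37/21) ≈ 0.2949; Cmin,ss = (802/36)·f/(1−f) ≈ 9.317 μg/mL.
Regimen B: f = (1/2)^(10/21) ≈ 0.7189; Cmin,ss = (253/36)·f/(1−f) ≈ 17.973 μg/mL.
Difference ≈ 9.317 − 17.973 ≈ -8.656 μg/mL.

-8.7 μg/mL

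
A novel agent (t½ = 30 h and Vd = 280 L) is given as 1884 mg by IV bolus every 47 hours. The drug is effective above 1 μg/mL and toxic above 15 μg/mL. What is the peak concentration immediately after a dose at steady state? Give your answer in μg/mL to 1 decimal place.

τ/t½ = 47/30 ≈ 1.5667, so fraction remaining f = (1/2)^(47/30) ≈ 0.3376.
Accumulation ratio R = 1/(1 − f) ≈ 1/0.6624 ≈ 1.5097.
Single-dose peak C₀ = D/Vd = 1884/280 ≈ 6.729 μg/mL.
Steady-state peak Cmax,ss = C₀·R ≈ 6.729 × 1.5097 ≈ 10.159 μg/mL.
Peak 10.2 μg/mL vs MTC 15 μg/mL: below toxic threshold.

10.2 μg/mL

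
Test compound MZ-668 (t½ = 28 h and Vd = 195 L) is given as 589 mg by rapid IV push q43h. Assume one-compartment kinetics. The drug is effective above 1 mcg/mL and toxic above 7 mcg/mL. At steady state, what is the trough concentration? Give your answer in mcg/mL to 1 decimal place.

k = ln2/t½ = ln2/28 ≈ 0.024755 h⁻¹; fraction remaining f = e^(−kτ) = e^(−0.024755×43) ≈ 0.3449.
Accumulation ratio R = 1/(1 − f) ≈ 1/0.6551 ≈ 1.5265.
Each bolus raises the concentration by D/Vd = 589/195 ≈ 3.021 mcg/mL.
Steady-state peak Cmax,ss = C₀·R ≈ 3.021 × 1.5265 ≈ 4.612 mcg/mL.
One interval later, Cmin,ss = Cmax,ss·e^(−kτ) ≈ 4.612 × 0.3449 ≈ 1.591 mcg/mL.
Trough 1.6 mcg/mL vs MEC 1 mcg/mL: adequate.

1.6 mcg/mL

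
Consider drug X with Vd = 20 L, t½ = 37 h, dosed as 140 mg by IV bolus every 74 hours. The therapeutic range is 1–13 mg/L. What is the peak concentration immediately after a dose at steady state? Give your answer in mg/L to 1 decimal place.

9.3 mg/L

The dosing interval is 2 half-lives, so f = 2^(−2) = 0.25.
At steady state, R = 1/(1 − 0.25) = 4/3.
Single-dose peak C₀ = D/Vd = 140/20 = 7 mg/L.
Steady-state peak Cmax,ss = C₀·R = 7 × 4/3 ≈ 9.333 mg/L.
Peak 9.3 mg/L vs MTC 13 mg/L: below toxic threshold.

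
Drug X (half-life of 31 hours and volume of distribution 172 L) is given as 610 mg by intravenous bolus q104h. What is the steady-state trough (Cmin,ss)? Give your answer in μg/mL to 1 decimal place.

Over one 104-h interval, 104/31 ≈ 3.3548 half-lives elapse, leaving f ≈ 0.0977 of each dose.
Single-dose peak C₀ = D/Vd = 610/172 ≈ 3.547 μg/mL.
Steady-state trough Cmin,ss = C₀·f/(1−f) ≈ 3.547 × 0.0977/0.9023 ≈ 0.384 μg/mL.

0.4 μg/mL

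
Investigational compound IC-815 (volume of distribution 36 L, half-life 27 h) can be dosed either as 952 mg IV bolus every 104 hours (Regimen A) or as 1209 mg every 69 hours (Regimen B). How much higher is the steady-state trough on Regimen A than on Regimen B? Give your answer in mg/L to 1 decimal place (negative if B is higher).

Regimen A: f = (1/2)^(104/27) ≈ 0.0693; Cmin,ss = (952/36)·f/(1−f) ≈ 1.969 mg/L.
Regimen B: f = (1/2)^(69/27) ≈ 0.1701; Cmin,ss = (1209/36)·f/(1−f) ≈ 6.883 mg/L.
Difference ≈ 1.969 − 6.883 ≈ -4.914 mg/L.

-4.9 mg/L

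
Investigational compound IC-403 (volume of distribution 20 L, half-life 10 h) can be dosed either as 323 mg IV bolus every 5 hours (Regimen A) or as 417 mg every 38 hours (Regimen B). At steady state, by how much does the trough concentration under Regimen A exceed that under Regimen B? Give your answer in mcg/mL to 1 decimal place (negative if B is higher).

37.4 mcg/mL

Regimen A: f = (1/2)^(5/10) ≈ 0.7071; Cmin,ss = (323/20)·f/(1−f) ≈ 38.988 mcg/mL.
Regimen B: f = (1/2)^(38/10) ≈ 0.0718; Cmin,ss = (417/20)·f/(1−f) ≈ 1.613 mcg/mL.
Difference ≈ 38.988 − 1.613 ≈ 37.375 mcg/mL.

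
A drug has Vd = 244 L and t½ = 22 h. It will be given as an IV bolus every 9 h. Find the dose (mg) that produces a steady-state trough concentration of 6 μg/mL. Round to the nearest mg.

τ/t½ = 9/22 ≈ 0.40909, so f = (1/2)^(9/22) ≈ 0.753098.
Cmin,ss = (D/Vd)·f/(1−f), so D = Cmin,ss·Vd·(1−f)/f.
D = 6 × 244 × (1−f)/f ≈ 6 × 244 × 0.32785 ≈ 479.97 mg.

480 mg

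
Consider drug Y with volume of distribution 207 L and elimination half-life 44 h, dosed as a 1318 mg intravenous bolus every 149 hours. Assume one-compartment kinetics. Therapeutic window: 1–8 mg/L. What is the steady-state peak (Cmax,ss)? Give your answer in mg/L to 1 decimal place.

k = ln2/t½ = ln2/44 ≈ 0.015753 h⁻¹; fraction remaining f = e^(−kτ) = e^(−0.015753×149) ≈ 0.0956.
At steady state, accumulation factor R = 1/(1 − e^(−kτ)) ≈ 1.1057.
Single-dose peak C₀ = D/Vd = 1318/207 ≈ 6.367 mg/L.
Steady-state peak Cmax,ss = C₀·R ≈ 6.367 × 1.1057 ≈ 7.040 mg/L.
Peak 7.0 mg/L vs MTC 8 mg/L: below toxic threshold.

7.0 mg/L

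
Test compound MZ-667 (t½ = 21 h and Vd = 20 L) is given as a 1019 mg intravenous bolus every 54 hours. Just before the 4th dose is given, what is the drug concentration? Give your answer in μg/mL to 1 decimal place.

f = (1/2)^(τ/t½) = (1/2)^(54/21) ≈ 0.1682.
C₀ = D/Vd = 1019/20 ≈ 50.950 μg/mL.
Before the 4th dose, 3 doses have been given. Superposition: Cmin = C₀·(f + f² + … + f^3).
≈ 50.950 × (0.1682 + 0.0283 + 0.0048) ≈ 50.950 × 0.2013 ≈ 10.256 μg/mL.

10.3 μg/mL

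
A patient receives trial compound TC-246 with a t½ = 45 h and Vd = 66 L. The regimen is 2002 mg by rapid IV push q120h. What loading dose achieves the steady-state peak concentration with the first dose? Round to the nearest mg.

f = (1/2)^(120/45) ≈ 0.157490; accumulation ratio R = 1/(1−f) ≈ 1.18693.
Loading dose to hit Cmax,ss on first dose: D_load = D_maint·R ≈ 2002 × 1.18693 ≈ 2376.23 mg.

2376 mg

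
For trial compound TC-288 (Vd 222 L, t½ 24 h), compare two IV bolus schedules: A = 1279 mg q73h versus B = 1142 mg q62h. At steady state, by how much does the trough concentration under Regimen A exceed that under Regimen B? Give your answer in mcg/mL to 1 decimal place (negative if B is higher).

-0.2 mcg/mL

Regimen A: f = (1/2)^(73/24) ≈ 0.1214; Cmin,ss = (1279/222)·f/(1−f) ≈ 0.796 mcg/mL.
Regimen B: f = (1/2)^(62/24) ≈ 0.1669; Cmin,ss = (1142/222)·f/(1−f) ≈ 1.031 mcg/mL.
Difference ≈ 0.796 − 1.031 ≈ -0.235 mcg/mL.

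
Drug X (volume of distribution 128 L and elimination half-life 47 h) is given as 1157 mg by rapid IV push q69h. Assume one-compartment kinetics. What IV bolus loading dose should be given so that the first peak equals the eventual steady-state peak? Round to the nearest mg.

1812 mg

f = (1/2)^(69/47) ≈ 0.361462; accumulation ratio R = 1/(1−f) ≈ 1.56608.
Loading dose to hit Cmax,ss on first dose: D_load = D_maint·R ≈ 1157 × 1.56608 ≈ 1811.95 mg.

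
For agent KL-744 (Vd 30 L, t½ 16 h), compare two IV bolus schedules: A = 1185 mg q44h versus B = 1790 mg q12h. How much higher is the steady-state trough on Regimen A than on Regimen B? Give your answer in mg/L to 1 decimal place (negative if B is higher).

Regimen A: f = (1/2)^(44/16) ≈ 0.1487; Cmin,ss = (1185/30)·f/(1−f) ≈ 6.900 mg/L.
Regimen B: f = (1/2)^(12/16) ≈ 0.5946; Cmin,ss = (1790/30)·f/(1−f) ≈ 87.513 mg/L.
Difference ≈ 6.900 − 87.513 ≈ -80.613 mg/L.

-80.6 mg/L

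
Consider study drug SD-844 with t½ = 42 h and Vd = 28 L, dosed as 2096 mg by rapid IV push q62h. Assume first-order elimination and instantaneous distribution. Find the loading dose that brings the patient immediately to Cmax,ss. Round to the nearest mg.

f = (1/2)^(62/42) ≈ 0.359437; accumulation ratio R = 1/(1−f) ≈ 1.56113.
Loading dose to hit Cmax,ss on first dose: D_load = D_maint·R ≈ 2096 × 1.56113 ≈ 3272.13 mg.

3272 mg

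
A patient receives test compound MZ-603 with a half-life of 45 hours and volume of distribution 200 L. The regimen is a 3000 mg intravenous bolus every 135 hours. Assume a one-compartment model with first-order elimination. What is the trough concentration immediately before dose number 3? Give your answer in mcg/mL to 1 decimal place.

f = (1/2)^(τ/t½) = (1/2)^(135/45) ≈ 0.1250.
C₀ = D/Vd = 3000/200 ≈ 15.000 mcg/mL.
Before the 3rd dose, 2 doses have been given. Superposition: Cmin = C₀·(f + f²).
≈ 15.000 × (0.1250 + 0.0156) ≈ 15.000 × 0.1406 ≈ 2.109 mcg/mL.

2.1 mcg/mL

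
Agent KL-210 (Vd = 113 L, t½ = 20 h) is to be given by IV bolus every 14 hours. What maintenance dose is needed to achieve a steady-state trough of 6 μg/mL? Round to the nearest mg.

423 mg

τ/t½ = 14/20 ≈ 0.7, so f = (1/2)^(14/20) ≈ 0.615572.
Cmin,ss = (D/Vd)·f/(1−f), so D = Cmin,ss·Vd·(1−f)/f.
D = 6 × 113 × (1−f)/f ≈ 6 × 113 × 0.62451 ≈ 423.42 mg.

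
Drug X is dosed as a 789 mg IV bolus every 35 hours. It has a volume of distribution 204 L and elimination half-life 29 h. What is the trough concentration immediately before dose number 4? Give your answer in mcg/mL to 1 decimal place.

2.7 mcg/mL

f = (1/2)^(τ/t½) = (1/2)^(35/29) ≈ 0.4332.
C₀ = D/Vd = 789/204 ≈ 3.868 mcg/mL.
Before the 4th dose, 3 doses have been given. Superposition: Cmin = C₀·(f + f² + … + f^3).
≈ 3.868 × (0.4332 + 0.1877 + 0.0813) ≈ 3.868 × 0.7022 ≈ 2.716 mcg/mL.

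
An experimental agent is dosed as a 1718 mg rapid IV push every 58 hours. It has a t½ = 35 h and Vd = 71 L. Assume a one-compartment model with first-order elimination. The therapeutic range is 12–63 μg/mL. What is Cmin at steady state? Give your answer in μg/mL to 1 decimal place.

11.2 μg/mL

τ/t½ = 58/35 ≈ 1.6571, so fraction remaining f = (1/2)^(58/35) ≈ 0.3171.
Accumulation ratio R = 1/(1 − f) ≈ 1/0.6829 ≈ 1.4643.
Single-dose peak C₀ = D/Vd = 1718/71 ≈ 24.197 μg/mL.
Cmax,ss = C₀/(1 − f) ≈ 24.197/0.6829 ≈ 35.433 μg/mL.
One interval later, Cmin,ss = Cmax,ss·e^(−kτ) ≈ 35.433 × 0.3171 ≈ 11.236 μg/mL.
Trough 11.2 μg/mL vs MEC 12 μg/mL: subtherapeutic.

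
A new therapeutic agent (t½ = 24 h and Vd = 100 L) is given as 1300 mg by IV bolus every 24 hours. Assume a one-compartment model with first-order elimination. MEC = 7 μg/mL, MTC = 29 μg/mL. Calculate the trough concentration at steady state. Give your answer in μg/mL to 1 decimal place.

13.0 μg/mL

τ = 24 h = 1 half-life, so f = (1/2)^1 = 0.5.
At steady state, R = 1/(1 − 0.5) = 2/1.
Single-dose peak C₀ = D/Vd = 1300/100 = 13 μg/mL.
Steady-state peak Cmax,ss = C₀·R = 13 × 2/1 ≈ 26.000 μg/mL.
Steady-state trough Cmin,ss = Cmax,ss·f ≈ 26.000 × 0.5 ≈ 13.000 μg/mL.
Trough 13.0 μg/mL vs MEC 7 μg/mL: adequate.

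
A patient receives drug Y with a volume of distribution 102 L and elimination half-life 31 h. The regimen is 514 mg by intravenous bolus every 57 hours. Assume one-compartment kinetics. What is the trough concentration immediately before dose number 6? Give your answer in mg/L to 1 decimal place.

f = (1/2)^(τ/t½) = (1/2)^(57/31) ≈ 0.2796.
C₀ = D/Vd = 514/102 ≈ 5.039 mg/L.
Before the 6th dose, 5 doses have been given. Superposition: Cmin = C₀·(f + f² + … + f^5).
≈ 5.039 × (0.2796 + 0.0782 + 0.0219 + 0.0061 + 0.0017) ≈ 5.039 × 0.3875 ≈ 1.953 mg/L.

2.0 mg/L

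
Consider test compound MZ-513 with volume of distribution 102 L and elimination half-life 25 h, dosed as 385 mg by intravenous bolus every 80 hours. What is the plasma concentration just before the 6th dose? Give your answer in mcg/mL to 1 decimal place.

0.5 mcg/mL

f = (1/2)^(τ/t½) = (1/2)^(80/25) ≈ 0.1088.
C₀ = D/Vd = 385/102 ≈ 3.775 mcg/mL.
Before the 6th dose, 5 doses have been given. Superposition: Cmin = C₀·(f + f² + … + f^5).
≈ 3.775 × (0.1088 + 0.0118 + 0.0013 + 0.0001 + 0.0000) ≈ 3.775 × 0.1220 ≈ 0.461 mcg/mL.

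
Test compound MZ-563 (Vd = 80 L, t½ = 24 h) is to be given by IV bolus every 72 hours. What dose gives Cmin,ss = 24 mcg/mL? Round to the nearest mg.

τ/t½ = 72/24 ≈ 3, so f = (1/2)^(72/24) ≈ 0.125000.
Cmin,ss = (D/Vd)·f/(1−f), so D = Cmin,ss·Vd·(1−f)/f.
D = 24 × 80 × (1−f)/f ≈ 24 × 80 × 7.00000 ≈ 13440.00 mg.

13440 mg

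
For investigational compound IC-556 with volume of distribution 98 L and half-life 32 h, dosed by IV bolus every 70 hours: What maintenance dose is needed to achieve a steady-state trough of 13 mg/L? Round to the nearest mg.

τ/t½ = 70/32 ≈ 2.1875, so f = (1/2)^(70/32) ≈ 0.219532.
Cmin,ss = (D/Vd)·f/(1−f), so D = Cmin,ss·Vd·(1−f)/f.
D = 13 × 98 × (1−f)/f ≈ 13 × 98 × 3.55514 ≈ 4529.25 mg.

4529 mg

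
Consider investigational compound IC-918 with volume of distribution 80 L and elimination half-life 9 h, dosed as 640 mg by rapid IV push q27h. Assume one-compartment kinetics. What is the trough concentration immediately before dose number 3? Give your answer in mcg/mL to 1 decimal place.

1.1 mcg/mL

f = (1/2)^(τ/t½) = (1/2)^(27/9) ≈ 0.1250.
C₀ = D/Vd = 640/80 ≈ 8.000 mcg/mL.
Before the 3rd dose, 2 doses have been given. Superposition: Cmin = C₀·(f + f²).
≈ 8.000 × (0.1250 + 0.0156) ≈ 8.000 × 0.1406 ≈ 1.125 mcg/mL.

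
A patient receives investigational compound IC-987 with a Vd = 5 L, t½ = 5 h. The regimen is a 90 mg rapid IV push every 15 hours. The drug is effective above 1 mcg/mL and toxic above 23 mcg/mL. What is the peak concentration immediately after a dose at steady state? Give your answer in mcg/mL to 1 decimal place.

τ = 15 h = 3 half-lives, so f = (1/2)^3 = 0.125.
At steady state, R = 1/(1 − 0.125) = 8/7.
Single-dose peak C₀ = D/Vd = 90/5 = 18 mcg/mL.
Steady-state peak Cmax,ss = C₀·R = 18 × 8/7 ≈ 20.571 mcg/mL.
Peak 20.6 mcg/mL vs MTC 23 mcg/mL: below toxic threshold.

20.6 mcg/mL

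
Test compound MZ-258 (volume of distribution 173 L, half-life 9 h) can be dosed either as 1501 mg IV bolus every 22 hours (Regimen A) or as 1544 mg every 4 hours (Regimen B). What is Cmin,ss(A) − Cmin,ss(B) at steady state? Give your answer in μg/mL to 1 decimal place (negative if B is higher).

-22.8 μg/mL

Regimen A: f = (1/2)^(22/9) ≈ 0.1837; Cmin,ss = (1501/173)·f/(1−f) ≈ 1.953 μg/mL.
Regimen B: f = (1/2)^(4/9) ≈ 0.7349; Cmin,ss = (1544/173)·f/(1−f) ≈ 24.741 μg/mL.
Difference ≈ 1.953 − 24.741 ≈ -22.788 μg/mL.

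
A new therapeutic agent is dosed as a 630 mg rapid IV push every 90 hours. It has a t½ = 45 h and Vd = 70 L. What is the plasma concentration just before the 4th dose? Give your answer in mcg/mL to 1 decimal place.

f = (1/2)^(τ/t½) = (1/2)^(90/45) ≈ 0.2500.
C₀ = D/Vd = 630/70 ≈ 9.000 mcg/mL.
Before the 4th dose, 3 doses have been given. Superposition: Cmin = C₀·(f + f² + … + f^3).
≈ 9.000 × (0.2500 + 0.0625 + 0.0156) ≈ 9.000 × 0.3281 ≈ 2.953 mcg/mL.

3.0 mcg/mL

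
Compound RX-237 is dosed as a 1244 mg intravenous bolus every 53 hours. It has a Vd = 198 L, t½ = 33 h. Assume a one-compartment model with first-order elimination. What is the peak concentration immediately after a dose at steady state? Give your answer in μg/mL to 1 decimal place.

9.4 μg/mL

k = ln2/t½ = ln2/33 ≈ 0.021004 h⁻¹; fraction remaining f = e^(−kτ) = e^(−0.021004×53) ≈ 0.3285.
Accumulation ratio R = 1/(1 − f) ≈ 1/0.6715 ≈ 1.4892.
Each bolus raises the concentration by D/Vd = 1244/198 ≈ 6.283 μg/mL.
Steady-state peak Cmax,ss = C₀·R ≈ 6.283 × 1.4892 ≈ 9.357 μg/mL.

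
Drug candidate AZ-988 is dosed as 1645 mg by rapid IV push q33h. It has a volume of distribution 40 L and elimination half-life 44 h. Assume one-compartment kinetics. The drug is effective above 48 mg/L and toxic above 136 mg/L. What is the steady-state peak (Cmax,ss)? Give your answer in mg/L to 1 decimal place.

101.4 mg/L

τ/t½ = 33/44 ≈ 0.75, so fraction remaining f = (1/2)^(33/44) ≈ 0.5946.
At steady state, accumulation factor R = 1/(1 − e^(−kτ)) ≈ 2.4667.
Each bolus raises the concentration by D/Vd = 1645/40 ≈ 41.125 mg/L.
Steady-state peak Cmax,ss = C₀·R ≈ 41.125 × 2.4667 ≈ 101.443 mg/L.
Peak 101.4 mg/L vs MTC 136 mg/L: below toxic threshold.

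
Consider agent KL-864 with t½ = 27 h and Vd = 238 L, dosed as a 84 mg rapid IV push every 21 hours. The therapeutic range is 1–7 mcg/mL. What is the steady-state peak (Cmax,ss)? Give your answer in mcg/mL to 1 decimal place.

τ/t½ = 21/27 ≈ 0.77778, so fraction remaining f = (1/2)^(21/27) ≈ 0.5833.
At steady state, accumulation factor R = 1/(1 − e^(−kτ)) ≈ 2.3998.
Each bolus raises the concentration by D/Vd = 84/238 ≈ 0.353 mcg/mL.
Steady-state peak Cmax,ss = C₀·R ≈ 0.353 × 2.3998 ≈ 0.847 mcg/mL.
Peak 0.8 mcg/mL vs MTC 7 mcg/mL: below toxic threshold.

0.8 mcg/mL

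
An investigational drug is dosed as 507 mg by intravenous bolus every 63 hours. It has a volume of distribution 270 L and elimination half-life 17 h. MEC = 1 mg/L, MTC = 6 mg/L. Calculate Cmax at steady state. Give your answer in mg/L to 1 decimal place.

2.0 mg/L

τ/t½ = 63/17 ≈ 3.7059, so fraction remaining f = (1/2)^(63/17) ≈ 0.0766.
Accumulation ratio R = 1/(1 − f) ≈ 1/0.9234 ≈ 1.0830.
Each bolus raises the concentration by D/Vd = 507/270 ≈ 1.878 mg/L.
Steady-state peak Cmax,ss = C₀·R ≈ 1.878 × 1.0830 ≈ 2.034 mg/L.
Peak 2.0 mg/L vs MTC 6 mg/L: below toxic threshold.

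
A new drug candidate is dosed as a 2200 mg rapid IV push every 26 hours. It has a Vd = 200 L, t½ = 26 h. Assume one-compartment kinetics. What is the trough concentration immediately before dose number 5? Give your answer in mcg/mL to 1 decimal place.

f = (1/2)^(τ/t½) = (1/2)^(26/26) ≈ 0.5000.
C₀ = D/Vd = 2200/200 ≈ 11.000 mcg/mL.
Before the 5th dose, 4 doses have been given. Superposition: Cmin = C₀·(f + f² + … + f^4).
≈ 11.000 × (0.5000 + 0.2500 + 0.1250 + 0.0625) ≈ 11.000 × 0.9375 ≈ 10.312 mcg/mL.

10.3 mcg/mL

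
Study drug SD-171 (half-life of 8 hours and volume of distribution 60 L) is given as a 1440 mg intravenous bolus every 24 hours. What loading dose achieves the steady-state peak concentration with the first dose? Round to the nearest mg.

f = (1/2)^(24/8) ≈ 0.125000; accumulation ratio R = 1/(1−f) ≈ 1.14286.
Loading dose to hit Cmax,ss on first dose: D_load = D_maint·R ≈ 1440 × 1.14286 ≈ 1645.72 mg.

1646 mg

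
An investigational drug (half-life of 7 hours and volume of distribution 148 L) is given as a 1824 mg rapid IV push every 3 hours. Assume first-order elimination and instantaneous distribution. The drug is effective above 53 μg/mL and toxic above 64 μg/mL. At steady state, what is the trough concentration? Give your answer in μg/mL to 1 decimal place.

35.6 μg/mL

k = ln2/t½ = ln2/7 ≈ 0.099021 h⁻¹; fraction remaining f = e^(−kτ) = e^(−0.099021×3) ≈ 0.7430.
At steady state, accumulation factor R = 1/(1 − e^(−kτ)) ≈ 3.8911.
Each bolus raises the concentration by D/Vd = 1824/148 ≈ 12.324 μg/mL.
Cmax,ss = C₀/(1 − f) ≈ 12.324/0.2570 ≈ 47.953 μg/mL.
Steady-state trough Cmin,ss = Cmax,ss·f ≈ 47.953 × 0.7430 ≈ 35.629 μg/mL.
Trough 35.6 μg/mL vs MEC 53 μg/mL: subtherapeutic.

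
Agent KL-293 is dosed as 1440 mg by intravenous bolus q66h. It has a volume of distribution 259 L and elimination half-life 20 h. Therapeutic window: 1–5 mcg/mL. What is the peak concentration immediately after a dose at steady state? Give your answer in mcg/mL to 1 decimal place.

6.2 mcg/mL

Over one 66-h interval, 66/20 ≈ 3.3 half-lives elapse, leaving f ≈ 0.1015 of each dose.
At steady state, accumulation factor R = 1/(1 − e^(−kτ)) ≈ 1.1130.
Single-dose peak C₀ = D/Vd = 1440/259 ≈ 5.560 mcg/mL.
Steady-state peak Cmax,ss = C₀·R ≈ 5.560 × 1.1130 ≈ 6.188 mcg/mL.
Peak 6.2 mcg/mL vs MTC 5 mcg/mL: exceeds toxic threshold.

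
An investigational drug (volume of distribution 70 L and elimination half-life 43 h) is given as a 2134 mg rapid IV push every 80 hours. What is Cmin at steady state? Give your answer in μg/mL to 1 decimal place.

Over one 80-h interval, 80/43 ≈ 1.8605 half-lives elapse, leaving f ≈ 0.2754 of each dose.
Each bolus raises the concentration by D/Vd = 2134/70 ≈ 30.486 μg/mL.
Steady-state trough Cmin,ss = C₀·f/(1−f) ≈ 30.486 × 0.2754/0.7246 ≈ 11.587 μg/mL.

11.6 μg/mL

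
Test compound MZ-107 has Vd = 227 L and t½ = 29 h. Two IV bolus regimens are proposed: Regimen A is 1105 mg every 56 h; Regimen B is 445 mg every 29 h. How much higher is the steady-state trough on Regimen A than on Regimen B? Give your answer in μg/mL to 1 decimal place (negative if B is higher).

-0.2 μg/mL

Regimen A: f = (1/2)^(56/29) ≈ 0.2622; Cmin,ss = (1105/227)·f/(1−f) ≈ 1.730 μg/mL.
Regimen B: f = (1/2)^(29/29) ≈ 0.5000; Cmin,ss = (445/227)·f/(1−f) ≈ 1.960 μg/mL.
Difference ≈ 1.730 − 1.960 ≈ -0.230 μg/mL.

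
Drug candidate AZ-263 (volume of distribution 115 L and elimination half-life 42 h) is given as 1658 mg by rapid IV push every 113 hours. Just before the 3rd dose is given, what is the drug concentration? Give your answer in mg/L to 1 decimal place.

2.6 mg/L

f = (1/2)^(τ/t½) = (1/2)^(113/42) ≈ 0.1549.
C₀ = D/Vd = 1658/115 ≈ 14.417 mg/L.
Before the 3rd dose, 2 doses have been given. Superposition: Cmin = C₀·(f + f²).
≈ 14.417 × (0.1549 + 0.0240) ≈ 14.417 × 0.1789 ≈ 2.579 mg/L.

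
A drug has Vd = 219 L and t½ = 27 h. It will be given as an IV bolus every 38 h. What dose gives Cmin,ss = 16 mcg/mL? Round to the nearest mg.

τ/t½ = 38/27 ≈ 1.4074, so f = (1/2)^(38/27) ≈ 0.376989.
Cmin,ss = (D/Vd)·f/(1−f), so D = Cmin,ss·Vd·(1−f)/f.
D = 16 × 219 × (1−f)/f ≈ 16 × 219 × 1.65260 ≈ 5790.71 mg.

5791 mg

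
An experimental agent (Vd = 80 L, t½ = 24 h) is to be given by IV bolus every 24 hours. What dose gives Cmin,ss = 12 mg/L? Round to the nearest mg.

τ/t½ = 24/24 ≈ 1, so f = (1/2)^(24/24) ≈ 0.500000.
Cmin,ss = (D/Vd)·f/(1−f), so D = Cmin,ss·Vd·(1−f)/f.
D = 12 × 80 × (1−f)/f ≈ 12 × 80 × 1.00000 ≈ 960.00 mg.

960 mg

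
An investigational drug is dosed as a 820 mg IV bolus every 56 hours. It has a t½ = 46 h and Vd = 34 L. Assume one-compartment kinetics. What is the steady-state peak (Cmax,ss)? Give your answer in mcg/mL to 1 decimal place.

τ/t½ = 56/46 ≈ 1.2174, so fraction remaining f = (1/2)^(56/46) ≈ 0.4301.
At steady state, accumulation factor R = 1/(1 − e^(−kτ)) ≈ 1.7547.
Single-dose peak C₀ = D/Vd = 820/34 ≈ 24.118 mcg/mL.
Steady-state peak Cmax,ss = C₀·R ≈ 24.118 × 1.7547 ≈ 42.320 mcg/mL.

42.3 mcg/mL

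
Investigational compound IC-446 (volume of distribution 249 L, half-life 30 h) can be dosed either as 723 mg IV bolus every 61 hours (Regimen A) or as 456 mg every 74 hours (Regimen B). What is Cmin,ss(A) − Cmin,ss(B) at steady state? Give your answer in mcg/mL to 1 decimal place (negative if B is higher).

0.5 mcg/mL

Regimen A: f = (1/2)^(61/30) ≈ 0.2443; Cmin,ss = (723/249)·f/(1−f) ≈ 0.939 mcg/mL.
Regimen B: f = (1/2)^(74/30) ≈ 0.1809; Cmin,ss = (456/249)·f/(1−f) ≈ 0.404 mcg/mL.
Difference ≈ 0.939 − 0.404 ≈ 0.535 mcg/mL.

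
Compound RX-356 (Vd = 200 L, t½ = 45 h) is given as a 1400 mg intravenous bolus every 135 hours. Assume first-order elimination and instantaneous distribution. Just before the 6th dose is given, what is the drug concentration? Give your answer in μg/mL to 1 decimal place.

f = (1/2)^(τ/t½) = (1/2)^(135/45) ≈ 0.1250.
C₀ = D/Vd = 1400/200 ≈ 7.000 μg/mL.
Before the 6th dose, 5 doses have been given. Superposition: Cmin = C₀·(f + f² + … + f^5).
≈ 7.000 × (0.1250 + 0.0156 + 0.0020 + 0.0002 + 0.0000) ≈ 7.000 × 0.1428 ≈ 1.000 μg/mL.

1.0 μg/mL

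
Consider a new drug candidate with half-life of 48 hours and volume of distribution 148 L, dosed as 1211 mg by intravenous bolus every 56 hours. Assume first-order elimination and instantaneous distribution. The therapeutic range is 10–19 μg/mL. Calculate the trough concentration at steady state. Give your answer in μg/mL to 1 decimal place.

τ/t½ = 56/48 ≈ 1.1667, so fraction remaining f = (1/2)^(56/48) ≈ 0.4454.
Accumulation ratio R = 1/(1 − f) ≈ 1/0.5546 ≈ 1.8031.
Single-dose peak C₀ = D/Vd = 1211/148 ≈ 8.182 μg/mL.
Steady-state peak Cmax,ss = C₀·R ≈ 8.182 × 1.8031 ≈ 14.753 μg/mL.
Steady-state trough Cmin,ss = Cmax,ss·f ≈ 14.753 × 0.4454 ≈ 6.571 μg/mL.
Trough 6.6 μg/mL vs MEC 10 μg/mL: subtherapeutic.

6.6 μg/mL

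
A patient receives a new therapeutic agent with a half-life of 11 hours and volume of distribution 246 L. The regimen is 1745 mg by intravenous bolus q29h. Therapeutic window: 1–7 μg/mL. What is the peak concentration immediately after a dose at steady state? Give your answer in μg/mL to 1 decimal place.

8.5 μg/mL

k = ln2/t½ = ln2/11 ≈ 0.063013 h⁻¹; fraction remaining f = e^(−kτ) = e^(−0.063013×29) ≈ 0.1608.
At steady state, accumulation factor R = 1/(1 − e^(−kτ)) ≈ 1.1916.
Single-dose peak C₀ = D/Vd = 1745/246 ≈ 7.093 μg/mL.
Steady-state peak Cmax,ss = C₀·R ≈ 7.093 × 1.1916 ≈ 8.452 μg/mL.
Peak 8.5 μg/mL vs MTC 7 μg/mL: exceeds toxic threshold.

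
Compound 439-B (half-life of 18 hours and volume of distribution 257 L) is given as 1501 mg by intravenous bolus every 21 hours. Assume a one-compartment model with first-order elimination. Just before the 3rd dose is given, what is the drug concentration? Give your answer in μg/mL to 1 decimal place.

f = (1/2)^(τ/t½) = (1/2)^(21/18) ≈ 0.4454.
C₀ = D/Vd = 1501/257 ≈ 5.840 μg/mL.
Before the 3rd dose, 2 doses have been given. Superposition: Cmin = C₀·(f + f²).
≈ 5.840 × (0.4454 + 0.1984) ≈ 5.840 × 0.6438 ≈ 3.760 μg/mL.

3.8 μg/mL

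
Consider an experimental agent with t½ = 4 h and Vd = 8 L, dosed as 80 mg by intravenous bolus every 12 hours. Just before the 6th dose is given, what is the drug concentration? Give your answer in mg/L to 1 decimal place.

f = (1/2)^(τ/t½) = (1/2)^(12/4) ≈ 0.1250.
C₀ = D/Vd = 80/8 ≈ 10.000 mg/L.
Before the 6th dose, 5 doses have been given. Superposition: Cmin = C₀·(f + f² + … + f^5).
≈ 10.000 × (0.1250 + 0.0156 + 0.0020 + 0.0002 + 0.0000) ≈ 10.000 × 0.1428 ≈ 1.428 mg/L.

1.4 mg/L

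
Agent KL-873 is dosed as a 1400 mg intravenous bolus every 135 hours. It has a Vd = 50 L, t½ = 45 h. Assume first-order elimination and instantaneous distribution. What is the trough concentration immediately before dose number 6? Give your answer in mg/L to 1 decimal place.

f = (1/2)^(τ/t½) = (1/2)^(135/45) ≈ 0.1250.
C₀ = D/Vd = 1400/50 ≈ 28.000 mg/L.
Before the 6th dose, 5 doses have been given. Superposition: Cmin = C₀·(f + f² + … + f^5).
≈ 28.000 × (0.1250 + 0.0156 + 0.0020 + 0.0002 + 0.0000) ≈ 28.000 × 0.1428 ≈ 3.998 mg/L.

4.0 mg/L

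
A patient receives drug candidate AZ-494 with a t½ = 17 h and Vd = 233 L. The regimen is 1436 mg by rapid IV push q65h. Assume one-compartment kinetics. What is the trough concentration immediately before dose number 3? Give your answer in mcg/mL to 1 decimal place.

0.5 mcg/mL

f = (1/2)^(τ/t½) = (1/2)^(65/17) ≈ 0.0706.
C₀ = D/Vd = 1436/233 ≈ 6.163 mcg/mL.
Before the 3rd dose, 2 doses have been given. Superposition: Cmin = C₀·(f + f²).
≈ 6.163 × (0.0706 + 0.0050) ≈ 6.163 × 0.0756 ≈ 0.466 mcg/mL.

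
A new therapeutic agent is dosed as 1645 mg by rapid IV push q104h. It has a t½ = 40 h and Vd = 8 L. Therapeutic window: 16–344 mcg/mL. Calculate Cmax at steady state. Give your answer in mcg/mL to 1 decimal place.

246.2 mcg/mL

τ/t½ = 104/40 ≈ 2.6, so fraction remaining f = (1/2)^(104/40) ≈ 0.1649.
Accumulation ratio R = 1/(1 − f) ≈ 1/0.8351 ≈ 1.1975.
Single-dose peak C₀ = D/Vd = 1645/8 ≈ 205.625 mcg/mL.
Cmax,ss = C₀/(1 − f) ≈ 205.625/0.8351 ≈ 246.228 mcg/mL.
Peak 246.2 mcg/mL vs MTC 344 mcg/mL: below toxic threshold.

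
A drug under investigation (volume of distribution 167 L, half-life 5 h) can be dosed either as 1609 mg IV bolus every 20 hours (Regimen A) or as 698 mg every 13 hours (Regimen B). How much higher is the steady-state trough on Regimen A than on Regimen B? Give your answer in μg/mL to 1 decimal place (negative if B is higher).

-0.2 μg/mL

Regimen A: f = (1/2)^(20/5) ≈ 0.0625; Cmin,ss = (1609/167)·f/(1−f) ≈ 0.642 μg/mL.
Regimen B: f = (1/2)^(13/5) ≈ 0.1649; Cmin,ss = (698/167)·f/(1−f) ≈ 0.825 μg/mL.
Difference ≈ 0.642 − 0.825 ≈ -0.183 μg/mL.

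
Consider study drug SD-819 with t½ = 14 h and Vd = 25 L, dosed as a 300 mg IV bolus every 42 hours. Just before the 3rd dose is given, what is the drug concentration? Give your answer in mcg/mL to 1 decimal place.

1.7 mcg/mL

f = (1/2)^(τ/t½) = (1/2)^(42/14) ≈ 0.1250.
C₀ = D/Vd = 300/25 ≈ 12.000 mcg/mL.
Before the 3rd dose, 2 doses have been given. Superposition: Cmin = C₀·(f + f²).
≈ 12.000 × (0.1250 + 0.0156) ≈ 12.000 × 0.1406 ≈ 1.687 mcg/mL.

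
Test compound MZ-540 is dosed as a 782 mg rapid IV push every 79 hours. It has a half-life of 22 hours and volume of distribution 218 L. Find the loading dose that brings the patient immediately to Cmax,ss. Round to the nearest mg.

853 mg

f = (1/2)^(79/22) ≈ 0.082991; accumulation ratio R = 1/(1−f) ≈ 1.09050.
Loading dose to hit Cmax,ss on first dose: D_load = D_maint·R ≈ 782 × 1.09050 ≈ 852.77 mg.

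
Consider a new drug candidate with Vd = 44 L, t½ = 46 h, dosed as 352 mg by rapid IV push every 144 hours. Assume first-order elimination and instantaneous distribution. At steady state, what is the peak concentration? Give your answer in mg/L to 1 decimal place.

9.0 mg/L

τ/t½ = 144/46 ≈ 3.1304, so fraction remaining f = (1/2)^(144/46) ≈ 0.1142.
Accumulation ratio R = 1/(1 − f) ≈ 1/0.8858 ≈ 1.1289.
Single-dose peak C₀ = D/Vd = 352/44 ≈ 8.000 mg/L.
Steady-state peak Cmax,ss = C₀·R ≈ 8.000 × 1.1289 ≈ 9.031 mg/L.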